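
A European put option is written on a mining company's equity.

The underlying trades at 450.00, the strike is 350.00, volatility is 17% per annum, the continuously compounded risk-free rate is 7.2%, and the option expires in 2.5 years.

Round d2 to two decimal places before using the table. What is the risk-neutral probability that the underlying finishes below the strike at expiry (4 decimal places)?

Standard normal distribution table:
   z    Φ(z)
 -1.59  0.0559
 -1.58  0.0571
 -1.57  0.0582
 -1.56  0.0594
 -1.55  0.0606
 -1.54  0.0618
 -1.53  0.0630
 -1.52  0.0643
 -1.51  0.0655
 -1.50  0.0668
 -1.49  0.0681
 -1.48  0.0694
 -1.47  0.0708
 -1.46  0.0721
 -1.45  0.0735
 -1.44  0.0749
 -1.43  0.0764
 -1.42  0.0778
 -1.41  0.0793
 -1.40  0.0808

0.0708

σ√T = 0.17·√2.5 = 0.2688
d₁ = [ln(450/350) + (0.072 + ½·0.17²)·2.5] / (σ√T) = (0.2513 + 0.2161) / 0.2688 = 1.7390 which rounds to 1.74
d₂ = 1.7390 − 0.2688 = 1.4702 which rounds to 1.47
Risk-neutral Pr[S_T < K] = N(−d₂) = N(-1.47) = 0.0708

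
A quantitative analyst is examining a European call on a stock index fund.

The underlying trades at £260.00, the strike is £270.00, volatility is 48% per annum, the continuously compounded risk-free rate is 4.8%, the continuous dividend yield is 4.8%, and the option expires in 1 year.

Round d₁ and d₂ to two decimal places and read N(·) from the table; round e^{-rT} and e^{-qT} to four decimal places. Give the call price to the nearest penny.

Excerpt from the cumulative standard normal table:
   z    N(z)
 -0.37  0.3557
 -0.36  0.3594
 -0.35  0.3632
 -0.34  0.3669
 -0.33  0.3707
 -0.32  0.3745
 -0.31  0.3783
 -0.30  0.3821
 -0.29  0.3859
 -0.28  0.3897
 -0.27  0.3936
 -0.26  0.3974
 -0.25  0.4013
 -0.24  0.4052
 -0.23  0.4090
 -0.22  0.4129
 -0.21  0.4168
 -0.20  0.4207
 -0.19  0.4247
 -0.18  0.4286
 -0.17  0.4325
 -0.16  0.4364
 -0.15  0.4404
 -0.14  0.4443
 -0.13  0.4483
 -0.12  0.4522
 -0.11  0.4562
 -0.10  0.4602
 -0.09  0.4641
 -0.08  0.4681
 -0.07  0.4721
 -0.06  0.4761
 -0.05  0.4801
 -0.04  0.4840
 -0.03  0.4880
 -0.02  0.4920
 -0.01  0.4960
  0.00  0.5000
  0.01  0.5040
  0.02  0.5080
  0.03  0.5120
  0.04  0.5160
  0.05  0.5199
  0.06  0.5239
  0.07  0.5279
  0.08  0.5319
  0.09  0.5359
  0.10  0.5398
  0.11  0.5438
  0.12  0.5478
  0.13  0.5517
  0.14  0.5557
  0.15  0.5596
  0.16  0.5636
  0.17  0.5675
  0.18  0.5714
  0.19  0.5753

T = 1;  σ√T = 0.4800
d₁ = [ln(260/270) + (0.048 − 0.048 + ½·0.48²)·1] / (σ√T) = (-0.0377 + 0.1152) / 0.4800 = 0.1614 → 0.16
d₂ = 0.1614 − 0.4800 = -0.3186 → -0.32
exp(−qT) = exp(−0.048·1) = 0.9531;  exp(−rT) = exp(−0.048·1) = 0.9531
C = 260·0.9531·N(0.16) − 270·0.9531·N(-0.32) = 260·0.9531·0.5636 − 270·0.9531·0.3745 = 139.6635 − 96.3727 = 43.2908

£43.29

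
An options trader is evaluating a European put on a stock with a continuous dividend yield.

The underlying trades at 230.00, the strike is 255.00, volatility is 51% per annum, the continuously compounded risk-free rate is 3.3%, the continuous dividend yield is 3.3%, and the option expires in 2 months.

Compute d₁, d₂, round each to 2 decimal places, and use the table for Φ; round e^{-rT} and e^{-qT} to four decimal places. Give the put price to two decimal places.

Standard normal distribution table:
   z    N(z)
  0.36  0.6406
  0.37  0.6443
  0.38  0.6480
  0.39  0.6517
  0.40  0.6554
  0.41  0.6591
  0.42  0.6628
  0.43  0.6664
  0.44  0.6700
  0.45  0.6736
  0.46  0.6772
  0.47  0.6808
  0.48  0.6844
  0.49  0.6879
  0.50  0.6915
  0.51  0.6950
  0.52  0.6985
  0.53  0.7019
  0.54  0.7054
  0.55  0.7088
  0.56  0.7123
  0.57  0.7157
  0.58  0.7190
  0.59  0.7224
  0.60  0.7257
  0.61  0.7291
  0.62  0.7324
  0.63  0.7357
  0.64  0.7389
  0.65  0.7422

34.97

σ√T = 0.51 × 0.4082 = 0.2082
d₁ = [ln(230/255) + (0.033 − 0.033 + 0.51²/2)·0.1667] / 0.2082 = [-0.1032 + 0.0217] / 0.2082 = -0.3915 which rounds to -0.39
d₂ = d₁ − σ√T = -0.3915 − 0.2082 = -0.5997 which rounds to -0.60
e^(−qT) = e^(−0.033·0.1667) = 0.9945;  e^(−rT) = e^(−0.033·0.1667) = 0.9945
N(−d₂) = N(0.60) = 0.7257;  N(−d₁) = N(0.39) = 0.6517
P = 255·0.9945·0.7257 − 230·0.9945·0.6517 = 184.0357 − 149.0666 = 34.9691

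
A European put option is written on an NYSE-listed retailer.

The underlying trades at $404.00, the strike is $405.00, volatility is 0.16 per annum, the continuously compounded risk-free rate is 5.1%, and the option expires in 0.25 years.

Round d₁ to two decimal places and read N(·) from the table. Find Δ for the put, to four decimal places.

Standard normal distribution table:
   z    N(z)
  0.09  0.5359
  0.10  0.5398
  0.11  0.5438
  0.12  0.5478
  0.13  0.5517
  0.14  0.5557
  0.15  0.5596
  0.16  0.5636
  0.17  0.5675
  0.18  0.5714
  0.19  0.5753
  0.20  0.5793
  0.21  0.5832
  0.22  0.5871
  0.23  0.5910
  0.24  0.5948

T = 0.25;  σ√T = 0.0800
d₁ = [ln(404/405) + (0.051 + 0.16²/2)·0.25] / 0.0800 = [-0.0025 + 0.0159] / 0.0800 = 0.1685 ≈ 0.17
N(d₁) = N(0.17) = 0.5675
Δ_put = N(d₁) − 1 = 0.5675 − 1 = -0.4325

-0.4325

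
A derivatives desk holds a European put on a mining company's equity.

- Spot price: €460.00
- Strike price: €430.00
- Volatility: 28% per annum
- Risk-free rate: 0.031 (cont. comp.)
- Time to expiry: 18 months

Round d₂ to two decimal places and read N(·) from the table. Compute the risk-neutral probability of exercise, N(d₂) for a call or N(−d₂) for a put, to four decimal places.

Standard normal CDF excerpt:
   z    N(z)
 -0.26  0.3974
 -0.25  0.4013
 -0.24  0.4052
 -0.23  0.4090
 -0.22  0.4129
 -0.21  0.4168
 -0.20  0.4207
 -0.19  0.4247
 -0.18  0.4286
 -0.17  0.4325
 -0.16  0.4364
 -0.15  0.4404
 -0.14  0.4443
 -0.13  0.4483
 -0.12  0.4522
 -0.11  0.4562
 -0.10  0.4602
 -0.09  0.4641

σ√T = 0.28·√1.5 = 0.3429
d₁ = [ln(460/430) + (0.031 + ½·0.28²)·1.5] / (σ√T) = (0.0674 + 0.1053) / 0.3429 = 0.5037 → 0.50
d₂ = 0.5037 − 0.3429 = 0.1608 → 0.16
Risk-neutral Pr[S_T < K] = N(−d₂) = N(-0.16) = 0.4364

0.4364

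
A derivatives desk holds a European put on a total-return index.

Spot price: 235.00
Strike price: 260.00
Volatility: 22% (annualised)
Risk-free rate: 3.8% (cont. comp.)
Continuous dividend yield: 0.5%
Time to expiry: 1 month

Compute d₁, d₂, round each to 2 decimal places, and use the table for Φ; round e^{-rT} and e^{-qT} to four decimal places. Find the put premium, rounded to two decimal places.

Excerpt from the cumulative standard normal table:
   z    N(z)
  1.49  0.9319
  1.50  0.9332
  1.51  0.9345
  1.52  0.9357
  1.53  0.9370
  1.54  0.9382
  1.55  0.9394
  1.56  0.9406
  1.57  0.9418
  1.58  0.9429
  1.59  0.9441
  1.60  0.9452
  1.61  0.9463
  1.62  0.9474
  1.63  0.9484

24.57

σ√T = 0.22·√0.08333 = 0.0635
d₁ = [ln(235/260) + (0.038 − 0.005 + 0.22²/2)·0.08333] / 0.0635 = [-0.1011 + 0.0048] / 0.0635 = -1.5168 which rounds to -1.52
d₂ = d₁ − σ√T = -1.5168 − 0.0635 = -1.5803 which rounds to -1.58
exp(−qT) = exp(−0.005·0.08333) = 0.9996;  exp(−rT) = exp(−0.038·0.08333) = 0.9968
N(−d₂) = N(1.58) = 0.9429;  N(−d₁) = N(1.52) = 0.9357
P = 260·0.9968·0.9429 − 235·0.9996·0.9357 = 244.3695 − 219.8015 = 24.5680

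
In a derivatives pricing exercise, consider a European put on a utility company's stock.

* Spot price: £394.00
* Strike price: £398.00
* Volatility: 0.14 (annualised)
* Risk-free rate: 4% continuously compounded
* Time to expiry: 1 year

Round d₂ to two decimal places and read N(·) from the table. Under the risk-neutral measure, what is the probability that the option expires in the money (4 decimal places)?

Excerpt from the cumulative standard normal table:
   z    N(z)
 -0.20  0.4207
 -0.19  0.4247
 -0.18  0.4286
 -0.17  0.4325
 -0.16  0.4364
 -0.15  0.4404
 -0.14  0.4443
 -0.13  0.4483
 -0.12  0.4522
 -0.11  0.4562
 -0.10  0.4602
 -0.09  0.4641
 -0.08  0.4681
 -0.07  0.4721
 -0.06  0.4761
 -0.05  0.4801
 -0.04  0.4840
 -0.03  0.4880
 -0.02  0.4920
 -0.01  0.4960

σ√T = 0.14 × 1.0000 = 0.1400
d₁ = [ln(394/398) + (0.04 + 0.14²/2)·1] / 0.1400 = [-0.0101 + 0.0498] / 0.1400 = 0.2836 which rounds to 0.28
d₂ = d₁ − σ√T = 0.2836 − 0.1400 = 0.1436 which rounds to 0.14
Pr(exercise) under Q = N(−d₂) = N(-0.14) = 0.4443

0.4443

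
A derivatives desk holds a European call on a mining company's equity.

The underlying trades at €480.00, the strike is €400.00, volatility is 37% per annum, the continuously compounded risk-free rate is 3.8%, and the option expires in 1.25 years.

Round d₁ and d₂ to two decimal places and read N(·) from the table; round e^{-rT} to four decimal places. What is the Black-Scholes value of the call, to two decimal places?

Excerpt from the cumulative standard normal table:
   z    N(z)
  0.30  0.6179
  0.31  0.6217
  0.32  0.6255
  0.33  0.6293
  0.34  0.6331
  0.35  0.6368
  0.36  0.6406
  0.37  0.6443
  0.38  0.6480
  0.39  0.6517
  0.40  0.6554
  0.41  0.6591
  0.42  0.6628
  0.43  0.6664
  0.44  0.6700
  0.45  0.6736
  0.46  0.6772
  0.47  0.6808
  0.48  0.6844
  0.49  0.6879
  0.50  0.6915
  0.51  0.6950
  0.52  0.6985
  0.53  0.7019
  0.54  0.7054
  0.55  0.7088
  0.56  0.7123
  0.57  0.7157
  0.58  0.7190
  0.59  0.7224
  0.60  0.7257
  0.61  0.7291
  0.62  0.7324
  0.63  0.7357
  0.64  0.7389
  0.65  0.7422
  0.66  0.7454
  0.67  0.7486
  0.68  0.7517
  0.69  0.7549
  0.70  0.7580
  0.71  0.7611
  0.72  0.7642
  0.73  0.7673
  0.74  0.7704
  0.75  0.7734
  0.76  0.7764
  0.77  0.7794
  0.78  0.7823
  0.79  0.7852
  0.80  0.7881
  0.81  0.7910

€129.77

T = 1.25;  σ√T = 0.4137
ln(S/K) + (r + σ²/2)T = ln(480/400) + (0.038 + 0.37²/2)·1.25 = 0.1823 + 0.1331 = 0.3154
d₁ = 0.3154 / 0.4137 = 0.7624 which rounds to 0.76
d₂ = d₁ − σ√T = 0.7624 − 0.4137 = 0.3487 which rounds to 0.35
exp(−rT) = exp(−0.038·1.25) = 0.9536
N(d₁) = N(0.76) = 0.7764;  N(d₂) = N(0.35) = 0.6368
C = 480·0.7764 − 400·0.9536·0.6368 = 372.6720 − 242.9010 = 129.7710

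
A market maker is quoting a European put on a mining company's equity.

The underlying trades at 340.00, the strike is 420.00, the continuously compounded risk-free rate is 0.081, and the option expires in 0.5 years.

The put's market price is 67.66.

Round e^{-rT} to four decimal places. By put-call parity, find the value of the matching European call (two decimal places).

4.33

e^(−rT) = e^(−0.081·0.5) = 0.9603
Put-call parity: C − P = S − K·e^(−rT) = 340 − 420·0.9603 = 340 − 403.3260 = -63.3260
C = P + (C − P) = 67.66 + (-63.3260) = 4.3340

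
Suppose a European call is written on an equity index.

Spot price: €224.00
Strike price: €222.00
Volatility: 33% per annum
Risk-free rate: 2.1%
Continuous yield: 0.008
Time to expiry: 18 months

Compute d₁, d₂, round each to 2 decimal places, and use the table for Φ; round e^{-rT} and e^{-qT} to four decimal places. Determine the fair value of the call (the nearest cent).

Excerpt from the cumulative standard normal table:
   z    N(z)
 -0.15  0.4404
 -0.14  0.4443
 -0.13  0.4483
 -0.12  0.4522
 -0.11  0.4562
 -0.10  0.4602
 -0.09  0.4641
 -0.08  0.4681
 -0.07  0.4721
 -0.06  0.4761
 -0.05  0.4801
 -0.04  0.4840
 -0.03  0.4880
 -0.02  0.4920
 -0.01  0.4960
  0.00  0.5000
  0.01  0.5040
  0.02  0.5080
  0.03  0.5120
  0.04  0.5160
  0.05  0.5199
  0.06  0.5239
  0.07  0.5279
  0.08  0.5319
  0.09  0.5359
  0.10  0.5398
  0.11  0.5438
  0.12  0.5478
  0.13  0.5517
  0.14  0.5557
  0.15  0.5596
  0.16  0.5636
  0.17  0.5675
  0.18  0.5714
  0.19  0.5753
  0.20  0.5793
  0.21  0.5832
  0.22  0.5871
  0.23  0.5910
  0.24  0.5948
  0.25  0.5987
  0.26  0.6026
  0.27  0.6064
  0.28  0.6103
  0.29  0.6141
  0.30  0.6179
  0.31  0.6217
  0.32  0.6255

€37.78

σ√T = 0.33 × 1.2247 = 0.4042
d₁ = [ln(224/222) + (0.021 − 0.008 + 0.33²/2)·1.5] / 0.4042 = [0.0090 + 0.1012] / 0.4042 = 0.2725 ≈ 0.27
d₂ = d₁ − σ√T = 0.2725 − 0.4042 = -0.1316 ≈ -0.13
exp(−qT) = exp(−0.008·1.5) = 0.9881;  exp(−rT) = exp(−0.021·1.5) = 0.9690
N(d₁) = N(0.27) = 0.6064;  N(d₂) = N(-0.13) = 0.4483
C = 224·0.9881·0.6064 − 222·0.9690·0.4483 = 134.2172 − 96.4374 = 37.7798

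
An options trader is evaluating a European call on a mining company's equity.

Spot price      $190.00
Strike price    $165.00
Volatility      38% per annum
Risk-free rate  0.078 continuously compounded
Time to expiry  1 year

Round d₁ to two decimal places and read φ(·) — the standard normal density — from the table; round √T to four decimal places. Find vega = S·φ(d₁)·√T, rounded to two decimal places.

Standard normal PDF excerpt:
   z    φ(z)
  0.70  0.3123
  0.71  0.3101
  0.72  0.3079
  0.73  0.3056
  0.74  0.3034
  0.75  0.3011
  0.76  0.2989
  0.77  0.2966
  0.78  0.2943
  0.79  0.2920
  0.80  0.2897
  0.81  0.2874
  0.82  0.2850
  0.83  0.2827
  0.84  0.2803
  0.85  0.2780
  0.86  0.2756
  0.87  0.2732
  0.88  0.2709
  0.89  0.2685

T = 1;  σ√T = 0.3800
d₁ = [ln(190/165) + (0.078 + 0.38²/2)·1] / 0.3800 = [0.1411 + 0.1502] / 0.3800 = 0.7665 ⇒ 0.77
√T = √1 = 1.0000
φ(d₁) = φ(0.77) = 0.2966
vega = S·φ(d₁)·√T = 190·0.2966·1.0000 = 56.3540

56.35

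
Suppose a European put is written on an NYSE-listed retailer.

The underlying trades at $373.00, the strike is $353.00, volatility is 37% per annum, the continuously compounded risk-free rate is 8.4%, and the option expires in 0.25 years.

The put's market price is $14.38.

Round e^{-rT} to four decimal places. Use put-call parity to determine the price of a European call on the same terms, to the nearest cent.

e^(−rT) = e^(−0.084·0.25) = 0.9792
Put-call parity: C − P = S − K·e^(−rT) = 373 − 353·0.9792 = 373 − 345.6576 = 27.3424
C = P + (C − P) = 14.38 + (27.3424) = 41.7224

$41.72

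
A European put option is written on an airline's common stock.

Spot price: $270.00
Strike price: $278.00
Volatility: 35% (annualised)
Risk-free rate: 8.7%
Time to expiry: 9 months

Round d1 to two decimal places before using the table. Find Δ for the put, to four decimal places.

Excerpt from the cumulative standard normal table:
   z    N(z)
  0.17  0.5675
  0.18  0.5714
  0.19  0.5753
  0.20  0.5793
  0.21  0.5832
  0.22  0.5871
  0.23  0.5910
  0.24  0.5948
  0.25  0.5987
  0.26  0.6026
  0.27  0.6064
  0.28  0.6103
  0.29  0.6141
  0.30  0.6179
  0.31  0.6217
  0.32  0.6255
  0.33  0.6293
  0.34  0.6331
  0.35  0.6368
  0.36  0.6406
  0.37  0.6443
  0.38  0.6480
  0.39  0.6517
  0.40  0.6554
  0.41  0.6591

-0.3936

σ√T = 0.35·√0.75 = 0.3031
ln(S/K) + (r + σ²/2)T = ln(270/278) + (0.087 + 0.35²/2)·0.75 = -0.0292 + 0.1112 = 0.0820
d₁ = 0.0820 / 0.3031 = 0.2705 → 0.27
N(d₁) = N(0.27) = 0.6064
Δ_put = N(d₁) − 1 = 0.6064 − 1 = -0.3936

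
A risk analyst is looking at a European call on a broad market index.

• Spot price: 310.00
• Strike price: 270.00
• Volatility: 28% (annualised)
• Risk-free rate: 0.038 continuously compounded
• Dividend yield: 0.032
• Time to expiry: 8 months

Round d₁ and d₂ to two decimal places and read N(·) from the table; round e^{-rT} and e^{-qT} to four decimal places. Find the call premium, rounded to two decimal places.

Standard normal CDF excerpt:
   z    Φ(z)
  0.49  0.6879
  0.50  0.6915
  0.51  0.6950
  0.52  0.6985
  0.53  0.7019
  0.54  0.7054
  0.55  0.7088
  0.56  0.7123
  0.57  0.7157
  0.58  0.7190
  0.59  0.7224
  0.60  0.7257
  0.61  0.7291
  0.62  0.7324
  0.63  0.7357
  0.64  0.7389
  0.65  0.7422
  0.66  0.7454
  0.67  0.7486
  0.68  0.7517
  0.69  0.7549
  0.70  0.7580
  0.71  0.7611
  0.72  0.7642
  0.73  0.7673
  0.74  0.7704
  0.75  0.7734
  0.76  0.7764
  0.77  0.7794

σ√T = 0.28·√0.6667 = 0.2286
d₁ = [ln(310/270) + (0.038 − 0.032 + ½·0.28²)·0.6667] / (σ√T) = (0.1382 + 0.0301) / 0.2286 = 0.7361 ≈ 0.74
d₂ = 0.7361 − 0.2286 = 0.5075 ≈ 0.51
e^(−qT) = e^(−0.032·0.6667) = 0.9789;  e^(−rT) = e^(−0.038·0.6667) = 0.9750
C = 310·0.9789·N(0.74) − 270·0.9750·N(0.51) = 310·0.9789·0.7704 − 270·0.9750·0.6950 = 233.7848 − 182.9587 = 50.8261

50.83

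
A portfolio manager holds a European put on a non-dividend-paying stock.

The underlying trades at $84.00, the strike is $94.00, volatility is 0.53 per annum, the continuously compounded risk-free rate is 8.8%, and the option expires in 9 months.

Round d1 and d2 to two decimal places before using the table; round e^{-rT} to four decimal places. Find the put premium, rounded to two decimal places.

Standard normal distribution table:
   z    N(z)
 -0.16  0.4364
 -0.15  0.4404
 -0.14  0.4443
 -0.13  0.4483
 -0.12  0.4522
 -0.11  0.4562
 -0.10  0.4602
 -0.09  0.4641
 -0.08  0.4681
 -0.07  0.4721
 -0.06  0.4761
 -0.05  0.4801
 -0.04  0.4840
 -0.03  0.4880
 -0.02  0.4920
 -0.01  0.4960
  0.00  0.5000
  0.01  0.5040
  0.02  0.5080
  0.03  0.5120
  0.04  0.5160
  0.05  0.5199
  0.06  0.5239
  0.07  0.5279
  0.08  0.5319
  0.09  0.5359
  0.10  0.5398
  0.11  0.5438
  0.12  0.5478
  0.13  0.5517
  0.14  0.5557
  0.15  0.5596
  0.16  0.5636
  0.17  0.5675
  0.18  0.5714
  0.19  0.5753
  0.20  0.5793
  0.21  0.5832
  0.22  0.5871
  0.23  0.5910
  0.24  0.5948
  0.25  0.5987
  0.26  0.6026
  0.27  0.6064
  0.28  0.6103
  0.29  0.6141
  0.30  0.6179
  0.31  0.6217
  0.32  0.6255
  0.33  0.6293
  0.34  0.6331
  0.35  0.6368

$17.72

T = 0.75;  σ√T = 0.4590
d₁ = [ln(84/94) + (0.088 + 0.53²/2)·0.75] / 0.4590 = [-0.1125 + 0.1713] / 0.4590 = 0.1282 ≈ 0.13
d₂ = d₁ − σ√T = 0.1282 − 0.4590 = -0.3308 ≈ -0.33
exp(−rT) = exp(−0.088·0.75) = 0.9361
N(−d₂) = N(0.33) = 0.6293;  N(−d₁) = N(-0.13) = 0.4483
P = 94·0.9361·0.6293 − 84·0.4483 = 55.3742 − 37.6572 = 17.7170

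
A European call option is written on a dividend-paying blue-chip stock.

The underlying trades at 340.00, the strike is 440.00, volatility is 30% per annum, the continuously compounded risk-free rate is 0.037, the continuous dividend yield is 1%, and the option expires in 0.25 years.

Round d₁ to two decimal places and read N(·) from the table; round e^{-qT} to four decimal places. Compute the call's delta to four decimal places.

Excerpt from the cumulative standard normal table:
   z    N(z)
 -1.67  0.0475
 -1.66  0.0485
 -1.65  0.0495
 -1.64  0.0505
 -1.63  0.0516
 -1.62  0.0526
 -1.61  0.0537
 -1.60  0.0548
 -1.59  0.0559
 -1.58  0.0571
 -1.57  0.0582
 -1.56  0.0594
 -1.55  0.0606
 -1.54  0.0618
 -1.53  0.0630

0.0547

σ√T = 0.3 × 0.5000 = 0.1500
d₁ = [ln(340/440) + (0.037 − 0.01 + 0.3²/2)·0.25] / 0.1500 = [-0.2578 + 0.0180] / 0.1500 = -1.5989 → -1.60
N(d₁) = N(-1.60) = 0.0548
Δ_call = e^(−qT)·N(d₁) = 0.9975·0.0548 = 0.0547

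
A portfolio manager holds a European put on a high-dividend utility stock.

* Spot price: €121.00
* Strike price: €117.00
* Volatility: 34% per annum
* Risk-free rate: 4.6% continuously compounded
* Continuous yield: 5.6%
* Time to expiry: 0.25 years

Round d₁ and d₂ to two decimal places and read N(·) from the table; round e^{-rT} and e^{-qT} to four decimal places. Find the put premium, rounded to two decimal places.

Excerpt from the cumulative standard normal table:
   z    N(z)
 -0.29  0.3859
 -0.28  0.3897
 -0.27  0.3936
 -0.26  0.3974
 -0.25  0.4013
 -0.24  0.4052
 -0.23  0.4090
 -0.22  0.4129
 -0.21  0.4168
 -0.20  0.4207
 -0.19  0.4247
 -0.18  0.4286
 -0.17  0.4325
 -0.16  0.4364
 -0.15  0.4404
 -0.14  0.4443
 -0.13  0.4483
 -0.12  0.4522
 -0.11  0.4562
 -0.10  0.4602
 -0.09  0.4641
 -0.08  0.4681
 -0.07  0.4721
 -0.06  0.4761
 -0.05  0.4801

€6.27

σ√T = 0.34·√0.25 = 0.1700
d₁ = [ln(121/117) + (0.046 − 0.056 + 0.34²/2)·0.25] / 0.1700 = [0.0336 + 0.0120] / 0.1700 = 0.2680 → 0.27
d₂ = d₁ − σ√T = 0.2680 − 0.1700 = 0.0980 → 0.10
exp(−qT) = exp(−0.056·0.25) = 0.9861;  exp(−rT) = exp(−0.046·0.25) = 0.9886
N(−d₂) = N(-0.10) = 0.4602;  N(−d₁) = N(-0.27) = 0.3936
P = 117·0.9886·0.4602 − 121·0.9861·0.3936 = 53.2296 − 46.9636 = 6.2660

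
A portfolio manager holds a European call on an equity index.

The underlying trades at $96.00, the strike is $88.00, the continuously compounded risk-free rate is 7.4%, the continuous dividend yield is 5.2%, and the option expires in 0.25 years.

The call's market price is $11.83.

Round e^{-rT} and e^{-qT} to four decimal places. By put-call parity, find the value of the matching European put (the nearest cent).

$3.46

exp(−qT) = exp(−0.052·0.25) = 0.9871;  exp(−rT) = exp(−0.074·0.25) = 0.9817
Put-call parity: C − P = S·e^(−qT) − K·e^(−rT) = 96·0.9871 − 88·0.9817 = 94.7616 − 86.3896 = 8.3720
P = C − (C − P) = 11.83 − (8.3720) = 3.4580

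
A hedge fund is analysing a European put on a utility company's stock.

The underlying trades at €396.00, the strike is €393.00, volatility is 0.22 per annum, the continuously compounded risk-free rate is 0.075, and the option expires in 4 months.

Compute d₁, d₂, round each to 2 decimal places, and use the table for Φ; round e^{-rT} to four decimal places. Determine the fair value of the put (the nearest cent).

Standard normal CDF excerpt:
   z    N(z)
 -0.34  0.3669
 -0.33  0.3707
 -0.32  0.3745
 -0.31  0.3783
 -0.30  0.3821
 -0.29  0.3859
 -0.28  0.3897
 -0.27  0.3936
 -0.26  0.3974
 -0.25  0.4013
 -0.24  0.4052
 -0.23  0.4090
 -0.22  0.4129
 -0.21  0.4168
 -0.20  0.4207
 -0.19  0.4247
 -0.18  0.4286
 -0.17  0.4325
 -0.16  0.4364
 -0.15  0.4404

T = 0.3333;  σ√T = 0.1270
d₁ = [ln(396/393) + (0.075 + ½·0.22²)·0.3333] / (σ√T) = (0.0076 + 0.0331) / 0.1270 = 0.3202 which rounds to 0.32
d₂ = 0.3202 − 0.1270 = 0.1932 which rounds to 0.19
exp(−rT) = exp(−0.075·0.3333) = 0.9753
P = 393·0.9753·N(-0.19) − 396·N(-0.32) = 393·0.9753·0.4247 − 396·0.3745 = 162.7845 − 148.3020 = 14.4825

€14.48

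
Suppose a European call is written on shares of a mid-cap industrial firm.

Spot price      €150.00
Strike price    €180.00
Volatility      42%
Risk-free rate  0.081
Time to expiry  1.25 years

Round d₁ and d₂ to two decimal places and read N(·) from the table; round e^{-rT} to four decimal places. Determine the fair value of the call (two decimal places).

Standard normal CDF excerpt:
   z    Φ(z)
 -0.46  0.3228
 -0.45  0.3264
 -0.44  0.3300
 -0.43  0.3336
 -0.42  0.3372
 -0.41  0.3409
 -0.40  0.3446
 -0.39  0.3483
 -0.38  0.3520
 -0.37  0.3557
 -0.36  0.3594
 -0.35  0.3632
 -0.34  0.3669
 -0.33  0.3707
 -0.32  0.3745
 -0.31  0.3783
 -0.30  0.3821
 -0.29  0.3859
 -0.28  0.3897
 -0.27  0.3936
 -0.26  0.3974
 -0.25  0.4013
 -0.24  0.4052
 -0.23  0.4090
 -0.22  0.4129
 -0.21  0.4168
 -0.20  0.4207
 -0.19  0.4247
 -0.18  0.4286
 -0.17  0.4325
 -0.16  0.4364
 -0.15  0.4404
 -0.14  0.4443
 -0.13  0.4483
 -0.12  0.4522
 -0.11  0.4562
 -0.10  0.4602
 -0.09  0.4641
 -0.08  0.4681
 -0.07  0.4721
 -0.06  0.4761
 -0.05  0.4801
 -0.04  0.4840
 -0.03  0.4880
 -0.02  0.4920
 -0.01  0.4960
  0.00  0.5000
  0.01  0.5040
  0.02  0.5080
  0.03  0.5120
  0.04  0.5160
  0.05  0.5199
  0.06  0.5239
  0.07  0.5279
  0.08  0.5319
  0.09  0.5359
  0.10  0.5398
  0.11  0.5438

€23.13

σ√T = 0.42·√1.25 = 0.4696
ln(S/K) + (r + σ²/2)T = ln(150/180) + (0.081 + 0.42²/2)·1.25 = -0.1823 + 0.2115 = 0.0292
d₁ = 0.0292 / 0.4696 = 0.0621 which rounds to 0.06
d₂ = d₁ − σ√T = 0.0621 − 0.4696 = -0.4074 which rounds to -0.41
exp(−rT) = exp(−0.081·1.25) = 0.9037
N(d₁) = N(0.06) = 0.5239;  N(d₂) = N(-0.41) = 0.3409
C = 150·0.5239 − 180·0.9037·0.3409 = 78.5850 − 55.4528 = 23.1322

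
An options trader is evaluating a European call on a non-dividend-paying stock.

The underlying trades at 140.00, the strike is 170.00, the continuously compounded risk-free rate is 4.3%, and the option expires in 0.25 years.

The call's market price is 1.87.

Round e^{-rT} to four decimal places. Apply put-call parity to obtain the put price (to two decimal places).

30.05

e^(−rT) = e^(−0.043·0.25) = 0.9893
Put-call parity: C − P = S − K·e^(−rT) = 140 − 170·0.9893 = 140 − 168.1810 = -28.1810
P = C − (C − P) = 1.87 − (-28.1810) = 30.0510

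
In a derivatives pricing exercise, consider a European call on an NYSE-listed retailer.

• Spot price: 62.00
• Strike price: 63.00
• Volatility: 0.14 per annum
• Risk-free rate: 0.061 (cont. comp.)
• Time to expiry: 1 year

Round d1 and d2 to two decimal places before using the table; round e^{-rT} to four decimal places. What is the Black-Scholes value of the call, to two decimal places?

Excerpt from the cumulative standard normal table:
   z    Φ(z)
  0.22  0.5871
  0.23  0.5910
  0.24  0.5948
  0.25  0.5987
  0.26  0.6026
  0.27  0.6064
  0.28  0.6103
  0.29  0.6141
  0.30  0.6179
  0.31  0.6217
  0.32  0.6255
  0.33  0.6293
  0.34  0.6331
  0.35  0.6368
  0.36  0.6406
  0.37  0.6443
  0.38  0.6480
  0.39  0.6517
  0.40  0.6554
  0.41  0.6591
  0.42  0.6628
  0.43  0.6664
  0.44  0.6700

4.92

σ√T = 0.14·√1 = 0.1400
d₁ = [ln(62/63) + (0.061 + ½·0.14²)·1] / (σ√T) = (-0.0160 + 0.0708) / 0.1400 = 0.3914 which rounds to 0.39
d₂ = 0.3914 − 0.1400 = 0.2514 which rounds to 0.25
exp(−rT) = exp(−0.061·1) = 0.9408
N(d₁) = N(0.39) = 0.6517;  N(d₂) = N(0.25) = 0.5987
C = 62·0.6517 − 63·0.9408·0.5987 = 40.4054 − 35.4852 = 4.9202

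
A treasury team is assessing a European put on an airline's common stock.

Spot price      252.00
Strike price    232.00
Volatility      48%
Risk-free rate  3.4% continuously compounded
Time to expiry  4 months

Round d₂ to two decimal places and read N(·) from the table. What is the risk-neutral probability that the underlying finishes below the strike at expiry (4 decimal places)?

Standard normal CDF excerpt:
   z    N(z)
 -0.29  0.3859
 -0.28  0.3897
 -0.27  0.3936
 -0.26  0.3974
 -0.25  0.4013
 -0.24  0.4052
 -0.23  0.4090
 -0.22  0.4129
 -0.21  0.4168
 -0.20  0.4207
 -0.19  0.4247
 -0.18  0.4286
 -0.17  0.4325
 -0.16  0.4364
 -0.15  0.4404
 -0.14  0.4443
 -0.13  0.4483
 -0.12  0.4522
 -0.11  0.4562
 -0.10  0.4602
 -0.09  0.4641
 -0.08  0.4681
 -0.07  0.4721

σ√T = 0.48 × 0.5774 = 0.2771
d₁ = [ln(252/232) + (0.034 + 0.48²/2)·0.3333] / 0.2771 = [0.0827 + 0.0497] / 0.2771 = 0.4778 ⇒ 0.48
d₂ = d₁ − σ√T = 0.4778 − 0.2771 = 0.2007 ⇒ 0.20
Pr(exercise) under Q = N(−d₂) = N(-0.20) = 0.4207

0.4207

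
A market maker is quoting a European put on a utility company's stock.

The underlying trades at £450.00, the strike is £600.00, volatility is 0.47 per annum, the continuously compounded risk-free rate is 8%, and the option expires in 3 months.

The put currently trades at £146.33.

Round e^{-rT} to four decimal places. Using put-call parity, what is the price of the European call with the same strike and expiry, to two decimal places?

exp(−rT) = exp(−0.08·0.25) = 0.9802
Put-call parity: C − P = S − K·e^(−rT) = 450 − 600·0.9802 = 450 − 588.1200 = -138.1200
C = P + (C − P) = 146.33 + (-138.1200) = 8.2100

£8.21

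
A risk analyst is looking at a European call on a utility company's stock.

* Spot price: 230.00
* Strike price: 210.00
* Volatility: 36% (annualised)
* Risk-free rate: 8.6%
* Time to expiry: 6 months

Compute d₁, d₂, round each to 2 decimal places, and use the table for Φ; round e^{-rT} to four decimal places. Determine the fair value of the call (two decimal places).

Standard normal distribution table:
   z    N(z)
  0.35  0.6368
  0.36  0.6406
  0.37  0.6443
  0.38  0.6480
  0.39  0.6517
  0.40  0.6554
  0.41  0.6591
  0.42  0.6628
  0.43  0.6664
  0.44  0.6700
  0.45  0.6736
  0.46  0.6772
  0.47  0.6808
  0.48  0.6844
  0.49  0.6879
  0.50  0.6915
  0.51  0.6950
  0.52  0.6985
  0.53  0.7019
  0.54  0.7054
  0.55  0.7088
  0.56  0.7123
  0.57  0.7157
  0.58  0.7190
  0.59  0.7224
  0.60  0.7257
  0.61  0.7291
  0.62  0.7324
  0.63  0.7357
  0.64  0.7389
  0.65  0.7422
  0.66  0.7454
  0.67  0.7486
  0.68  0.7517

σ√T = 0.36·√0.5 = 0.2546
ln(S/K) + (r + σ²/2)T = ln(230/210) + (0.086 + 0.36²/2)·0.5 = 0.0910 + 0.0754 = 0.1664
d₁ = 0.1664 / 0.2546 = 0.6536 ⇒ 0.65
d₂ = d₁ − σ√T = 0.6536 − 0.2546 = 0.3990 ⇒ 0.40
e^(−rT) = e^(−0.086·0.5) = 0.9579
N(d₁) = N(0.65) = 0.7422;  N(d₂) = N(0.40) = 0.6554
C = 230·0.7422 − 210·0.9579·0.6554 = 170.7060 − 131.8396 = 38.8664

38.87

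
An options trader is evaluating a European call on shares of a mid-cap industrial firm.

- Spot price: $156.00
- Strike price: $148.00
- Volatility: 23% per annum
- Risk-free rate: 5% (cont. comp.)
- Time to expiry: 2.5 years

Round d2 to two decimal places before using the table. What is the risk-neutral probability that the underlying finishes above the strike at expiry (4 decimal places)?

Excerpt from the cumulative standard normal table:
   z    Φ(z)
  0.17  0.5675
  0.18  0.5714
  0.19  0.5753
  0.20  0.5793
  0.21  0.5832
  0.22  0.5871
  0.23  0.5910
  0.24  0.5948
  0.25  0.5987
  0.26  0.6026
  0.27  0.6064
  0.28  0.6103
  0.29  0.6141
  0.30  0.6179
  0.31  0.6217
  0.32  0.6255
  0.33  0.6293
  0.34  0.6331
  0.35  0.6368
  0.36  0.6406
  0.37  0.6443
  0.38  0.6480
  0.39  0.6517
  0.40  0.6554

0.6217

σ√T = 0.23 × 1.5811 = 0.3637
ln(S/K) + (r + σ²/2)T = ln(156/148) + (0.05 + 0.23²/2)·2.5 = 0.0526 + 0.1911 = 0.2438
d₁ = 0.2438 / 0.3637 = 0.6703 → 0.67
d₂ = d₁ − σ√T = 0.6703 − 0.3637 = 0.3067 → 0.31
Pr(exercise) under Q = N(d₂) = 0.6217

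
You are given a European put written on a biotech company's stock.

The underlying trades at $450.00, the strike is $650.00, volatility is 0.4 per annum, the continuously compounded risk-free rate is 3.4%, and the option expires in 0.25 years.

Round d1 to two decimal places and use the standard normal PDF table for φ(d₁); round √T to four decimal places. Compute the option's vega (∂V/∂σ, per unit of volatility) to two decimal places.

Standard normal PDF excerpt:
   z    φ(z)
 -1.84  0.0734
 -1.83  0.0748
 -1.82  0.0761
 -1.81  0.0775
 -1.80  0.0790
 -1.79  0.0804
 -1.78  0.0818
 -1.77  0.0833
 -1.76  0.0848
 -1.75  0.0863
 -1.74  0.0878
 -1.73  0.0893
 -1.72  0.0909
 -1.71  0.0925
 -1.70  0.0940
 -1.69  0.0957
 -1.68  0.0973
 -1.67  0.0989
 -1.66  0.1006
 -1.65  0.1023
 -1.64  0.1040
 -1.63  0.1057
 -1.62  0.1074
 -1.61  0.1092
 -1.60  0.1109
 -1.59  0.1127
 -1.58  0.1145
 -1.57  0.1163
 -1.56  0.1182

σ√T = 0.4 × 0.5000 = 0.2000
d₁ = [ln(450/650) + (0.034 + ½·0.4²)·0.25] / (σ√T) = (-0.3677 + 0.0285) / 0.2000 = -1.6961 ⇒ -1.70
√T = √0.25 = 0.5000
φ(d₁) = φ(-1.70) = 0.0940
vega = S·φ(d₁)·√T = 450·0.0940·0.5000 = 21.1500
(The call has the same vega.)

21.15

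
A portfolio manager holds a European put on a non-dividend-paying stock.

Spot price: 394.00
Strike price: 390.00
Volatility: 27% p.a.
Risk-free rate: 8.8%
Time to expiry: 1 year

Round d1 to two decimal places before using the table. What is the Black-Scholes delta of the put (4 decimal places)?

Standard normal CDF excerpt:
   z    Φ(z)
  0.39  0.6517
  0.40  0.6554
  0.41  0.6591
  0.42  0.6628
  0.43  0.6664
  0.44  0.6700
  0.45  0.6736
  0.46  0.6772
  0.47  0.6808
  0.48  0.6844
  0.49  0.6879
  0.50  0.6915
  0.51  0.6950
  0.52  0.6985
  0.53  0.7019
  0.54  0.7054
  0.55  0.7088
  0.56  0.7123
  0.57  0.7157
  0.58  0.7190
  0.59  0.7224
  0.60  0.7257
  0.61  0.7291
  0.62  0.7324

σ√T = 0.27 × 1.0000 = 0.2700
ln(S/K) + (r + σ²/2)T = ln(394/390) + (0.088 + 0.27²/2)·1 = 0.0102 + 0.1245 = 0.1347
d₁ = 0.1347 / 0.2700 = 0.4987 → 0.50
N(d₁) = N(0.50) = 0.6915
Δ_put = N(d₁) − 1 = 0.6915 − 1 = -0.3085

-0.3085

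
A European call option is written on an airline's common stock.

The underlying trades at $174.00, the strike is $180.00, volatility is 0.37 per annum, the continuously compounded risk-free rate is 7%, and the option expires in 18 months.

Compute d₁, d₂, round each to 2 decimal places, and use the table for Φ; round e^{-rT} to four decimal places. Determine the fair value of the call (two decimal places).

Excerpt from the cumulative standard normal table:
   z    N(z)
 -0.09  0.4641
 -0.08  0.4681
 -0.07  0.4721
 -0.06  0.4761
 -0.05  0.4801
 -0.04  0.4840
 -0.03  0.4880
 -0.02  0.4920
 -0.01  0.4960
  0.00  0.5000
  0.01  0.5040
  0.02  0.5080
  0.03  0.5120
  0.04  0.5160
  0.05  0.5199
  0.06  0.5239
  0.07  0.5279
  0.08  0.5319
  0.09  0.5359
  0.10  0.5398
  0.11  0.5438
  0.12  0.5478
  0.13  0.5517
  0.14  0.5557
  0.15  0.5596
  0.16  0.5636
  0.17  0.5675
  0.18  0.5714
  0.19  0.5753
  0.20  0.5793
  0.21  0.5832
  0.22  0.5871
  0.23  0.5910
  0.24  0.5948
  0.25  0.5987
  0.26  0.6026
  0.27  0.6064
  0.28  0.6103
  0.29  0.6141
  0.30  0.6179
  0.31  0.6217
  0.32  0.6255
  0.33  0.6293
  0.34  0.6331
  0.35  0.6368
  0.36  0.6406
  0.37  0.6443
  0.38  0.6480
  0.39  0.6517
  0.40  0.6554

T = 1.5;  σ√T = 0.4532
d₁ = [ln(174/180) + (0.07 + 0.37²/2)·1.5] / 0.4532 = [-0.0339 + 0.2077] / 0.4532 = 0.3835 ≈ 0.38
d₂ = d₁ − σ√T = 0.3835 − 0.4532 = -0.0697 ≈ -0.07
e^(−rT) = e^(−0.07·1.5) = 0.9003
C = 174·N(0.38) − 180·0.9003·N(-0.07) = 174·0.6480 − 180·0.9003·0.4721 = 112.7520 − 76.5057 = 36.2463

$36.25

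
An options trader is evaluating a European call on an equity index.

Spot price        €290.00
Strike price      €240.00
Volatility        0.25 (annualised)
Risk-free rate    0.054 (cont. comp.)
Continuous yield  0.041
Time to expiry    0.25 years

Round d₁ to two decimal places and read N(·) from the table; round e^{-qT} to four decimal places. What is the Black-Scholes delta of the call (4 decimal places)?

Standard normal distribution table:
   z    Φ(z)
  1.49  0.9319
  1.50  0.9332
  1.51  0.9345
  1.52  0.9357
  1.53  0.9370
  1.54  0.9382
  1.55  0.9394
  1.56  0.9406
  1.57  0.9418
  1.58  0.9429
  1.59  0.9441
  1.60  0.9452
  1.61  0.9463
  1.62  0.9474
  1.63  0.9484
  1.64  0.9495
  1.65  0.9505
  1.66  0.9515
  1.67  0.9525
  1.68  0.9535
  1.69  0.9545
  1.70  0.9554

σ√T = 0.25 × 0.5000 = 0.1250
d₁ = [ln(290/240) + (0.054 − 0.041 + ½·0.25²)·0.25] / (σ√T) = (0.1892 + 0.0111) / 0.1250 = 1.6024 ≈ 1.60
N(d₁) = N(1.60) = 0.9452
Δ_call = e^(−qT)·N(d₁) = 0.9898·0.9452 = 0.9356

0.9356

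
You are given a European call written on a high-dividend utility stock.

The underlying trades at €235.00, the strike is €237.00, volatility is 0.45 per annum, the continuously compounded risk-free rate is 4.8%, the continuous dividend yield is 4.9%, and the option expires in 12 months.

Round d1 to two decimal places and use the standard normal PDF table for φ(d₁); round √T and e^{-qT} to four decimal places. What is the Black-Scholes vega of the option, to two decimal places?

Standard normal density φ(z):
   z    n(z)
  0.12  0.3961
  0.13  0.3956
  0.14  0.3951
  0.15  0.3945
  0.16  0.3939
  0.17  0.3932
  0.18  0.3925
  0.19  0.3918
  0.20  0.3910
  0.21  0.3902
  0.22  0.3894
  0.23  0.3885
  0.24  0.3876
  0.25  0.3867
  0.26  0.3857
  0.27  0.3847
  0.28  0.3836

T = 1;  σ√T = 0.4500
ln(S/K) + (r − q + σ²/2)T = ln(235/237) + (0.048 − 0.049 + 0.45²/2)·1 = -0.0085 + 0.1003 = 0.0918
d₁ = 0.0918 / 0.4500 = 0.2039 which rounds to 0.20
√T = √1 = 1.0000
φ(d₁) = φ(0.20) = 0.3910
exp(−qT) = exp(−0.049·1) = 0.9522
vega = S·exp(−qT)·φ(d₁)·√T = 235·0.9522·0.3910·1.0000 = 87.4929

87.49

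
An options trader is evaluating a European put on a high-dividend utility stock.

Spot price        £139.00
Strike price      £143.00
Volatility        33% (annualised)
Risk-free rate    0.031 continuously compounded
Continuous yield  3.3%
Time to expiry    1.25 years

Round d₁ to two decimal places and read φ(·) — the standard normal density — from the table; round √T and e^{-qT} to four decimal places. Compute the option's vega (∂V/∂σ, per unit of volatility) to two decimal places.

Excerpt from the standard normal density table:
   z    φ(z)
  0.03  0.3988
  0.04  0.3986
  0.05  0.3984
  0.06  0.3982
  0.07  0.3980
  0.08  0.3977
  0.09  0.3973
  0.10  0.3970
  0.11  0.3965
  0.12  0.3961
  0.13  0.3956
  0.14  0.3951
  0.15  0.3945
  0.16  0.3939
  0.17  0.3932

σ√T = 0.33·√1.25 = 0.3690
d₁ = [ln(139/143) + (0.031 − 0.033 + 0.33²/2)·1.25] / 0.3690 = [-0.0284 + 0.0656] / 0.3690 = 0.1008 which rounds to 0.10
√T = √1.25 = 1.1180
φ(d₁) = φ(0.10) = 0.3970
exp(−qT) = exp(−0.033·1.25) = 0.9596
vega = S·exp(−qT)·φ(d₁)·√T = 139·0.9596·0.3970·1.1180 = 59.2021
(Call and put vega coincide under Black-Scholes.)

59.20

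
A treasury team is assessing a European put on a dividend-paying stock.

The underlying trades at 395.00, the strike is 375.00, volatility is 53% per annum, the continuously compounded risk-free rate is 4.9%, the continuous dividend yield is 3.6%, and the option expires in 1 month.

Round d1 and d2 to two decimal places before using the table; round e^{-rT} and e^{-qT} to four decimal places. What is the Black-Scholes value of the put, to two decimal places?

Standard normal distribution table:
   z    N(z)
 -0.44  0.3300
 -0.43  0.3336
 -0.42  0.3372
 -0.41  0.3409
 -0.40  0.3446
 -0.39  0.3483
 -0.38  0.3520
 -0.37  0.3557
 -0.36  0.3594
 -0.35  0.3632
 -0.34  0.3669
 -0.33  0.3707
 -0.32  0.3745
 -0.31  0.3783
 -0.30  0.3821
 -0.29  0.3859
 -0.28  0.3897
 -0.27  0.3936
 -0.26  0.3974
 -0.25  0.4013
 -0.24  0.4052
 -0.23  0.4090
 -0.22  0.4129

14.20

σ√T = 0.53·√0.08333 = 0.1530
d₁ = [ln(395/375) + (0.049 − 0.036 + ½·0.53²)·0.08333] / (σ√T) = (0.0520 + 0.0128) / 0.1530 = 0.4232 ⇒ 0.42
d₂ = 0.4232 − 0.1530 = 0.2702 ⇒ 0.27
exp(−qT) = exp(−0.036·0.08333) = 0.9970;  exp(−rT) = exp(−0.049·0.08333) = 0.9959
N(−d₂) = N(-0.27) = 0.3936;  N(−d₁) = N(-0.42) = 0.3372
P = 375·0.9959·0.3936 − 395·0.9970·0.3372 = 146.9948 − 132.7944 = 14.2004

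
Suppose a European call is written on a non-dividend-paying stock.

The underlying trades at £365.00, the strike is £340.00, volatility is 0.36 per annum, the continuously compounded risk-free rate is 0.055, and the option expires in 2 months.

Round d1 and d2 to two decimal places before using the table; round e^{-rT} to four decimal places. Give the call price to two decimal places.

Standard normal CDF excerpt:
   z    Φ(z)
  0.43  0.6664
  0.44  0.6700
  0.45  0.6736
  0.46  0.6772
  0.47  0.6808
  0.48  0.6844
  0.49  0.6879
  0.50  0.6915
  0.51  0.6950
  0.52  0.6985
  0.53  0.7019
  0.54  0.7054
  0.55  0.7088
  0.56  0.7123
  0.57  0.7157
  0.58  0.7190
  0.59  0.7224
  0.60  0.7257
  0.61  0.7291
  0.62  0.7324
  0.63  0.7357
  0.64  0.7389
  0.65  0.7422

£37.96

σ√T = 0.36 × 0.4082 = 0.1470
d₁ = [ln(365/340) + (0.055 + 0.36²/2)·0.1667] / 0.1470 = [0.0710 + 0.0200] / 0.1470 = 0.6186 ≈ 0.62
d₂ = d₁ − σ√T = 0.6186 − 0.1470 = 0.4717 ≈ 0.47
e^(−rT) = e^(−0.055·0.1667) = 0.9909
C = 365·N(0.62) − 340·0.9909·N(0.47) = 365·0.7324 − 340·0.9909·0.6808 = 267.3260 − 229.3656 = 37.9604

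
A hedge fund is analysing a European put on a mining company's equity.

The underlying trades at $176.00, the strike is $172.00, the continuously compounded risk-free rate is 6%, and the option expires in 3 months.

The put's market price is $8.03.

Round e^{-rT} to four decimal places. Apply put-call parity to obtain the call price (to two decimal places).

e^(−rT) = e^(−0.06·0.25) = 0.9851
Put-call parity: C − P = S − K·e^(−rT) = 176 − 172·0.9851 = 176 − 169.4372 = 6.5628
C = P + (C − P) = 8.03 + (6.5628) = 14.5928

$14.59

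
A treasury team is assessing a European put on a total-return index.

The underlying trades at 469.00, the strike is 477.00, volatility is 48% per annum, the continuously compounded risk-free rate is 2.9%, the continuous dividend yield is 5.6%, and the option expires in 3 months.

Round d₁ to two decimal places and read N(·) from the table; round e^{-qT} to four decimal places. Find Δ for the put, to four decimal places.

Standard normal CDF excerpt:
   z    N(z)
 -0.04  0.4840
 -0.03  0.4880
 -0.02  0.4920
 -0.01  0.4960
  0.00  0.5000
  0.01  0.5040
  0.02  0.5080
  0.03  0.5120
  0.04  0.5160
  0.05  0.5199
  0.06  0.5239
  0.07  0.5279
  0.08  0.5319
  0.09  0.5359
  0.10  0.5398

T = 0.25;  σ√T = 0.2400
ln(S/K) + (r − q + σ²/2)T = ln(469/477) + (0.029 − 0.056 + 0.48²/2)·0.25 = -0.0169 + 0.0221 = 0.0051
d₁ = 0.0051 / 0.2400 = 0.0214 ≈ 0.02
N(d₁) = N(0.02) = 0.5080
Δ_put = exp(−qT)·(N(d₁) − 1) = 0.9861·(0.5080 − 1) = -0.4852

-0.4852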